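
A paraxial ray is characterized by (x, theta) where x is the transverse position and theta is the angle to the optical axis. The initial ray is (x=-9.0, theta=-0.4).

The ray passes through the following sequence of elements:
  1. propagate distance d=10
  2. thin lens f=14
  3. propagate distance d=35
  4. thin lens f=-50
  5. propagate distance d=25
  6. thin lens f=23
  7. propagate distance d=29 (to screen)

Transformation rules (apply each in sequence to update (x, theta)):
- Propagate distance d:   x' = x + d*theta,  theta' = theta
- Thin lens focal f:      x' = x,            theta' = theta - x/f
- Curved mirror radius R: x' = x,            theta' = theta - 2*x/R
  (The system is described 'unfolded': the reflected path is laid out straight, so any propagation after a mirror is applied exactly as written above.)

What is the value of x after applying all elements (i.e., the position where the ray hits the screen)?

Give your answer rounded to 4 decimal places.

Initial: x=-9.0000 theta=-0.4000
After 1 (propagate distance d=10): x=-13.0000 theta=-0.4000
After 2 (thin lens f=14): x=-13.0000 theta=37/70 (≈0.5286)
After 3 (propagate distance d=35): x=5.5000 theta=37/70 (≈0.5286)
After 4 (thin lens f=-50): x=5.5000 theta=447/700 (≈0.6386)
After 5 (propagate distance d=25): x=601/28 (≈21.4643) theta=447/700 (≈0.6386)
After 6 (thin lens f=23): x=601/28 (≈21.4643) theta=-1186/4025 (≈-0.2947)
After 7 (propagate distance d=29 (to screen)): x=207999/16100 (≈12.9192) theta=-1186/4025 (≈-0.2947)
Rounded to 4 decimal places: x = 12.9192

Answer: 12.9192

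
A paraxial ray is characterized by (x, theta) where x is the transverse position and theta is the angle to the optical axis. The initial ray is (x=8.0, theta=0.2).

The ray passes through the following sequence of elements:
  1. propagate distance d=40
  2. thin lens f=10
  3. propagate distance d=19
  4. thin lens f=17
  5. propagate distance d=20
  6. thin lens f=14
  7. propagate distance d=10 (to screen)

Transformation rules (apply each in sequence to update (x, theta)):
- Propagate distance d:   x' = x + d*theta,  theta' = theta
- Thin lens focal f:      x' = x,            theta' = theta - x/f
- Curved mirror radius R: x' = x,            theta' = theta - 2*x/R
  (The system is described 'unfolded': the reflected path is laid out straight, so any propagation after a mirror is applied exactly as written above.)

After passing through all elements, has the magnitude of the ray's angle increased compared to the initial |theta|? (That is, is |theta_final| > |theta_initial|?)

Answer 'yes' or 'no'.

Answer: yes

Derivation:
Initial: x=8.0000 theta=0.2000
After 1 (propagate distance d=40): x=16.0000 theta=0.2000
After 2 (thin lens f=10): x=16.0000 theta=-1.4000
After 3 (propagate distance d=19): x=-10.6000 theta=-1.4000
After 4 (thin lens f=17): x=-10.6000 theta=-66/85 (≈-0.7765)
After 5 (propagate distance d=20): x=-2221/85 (≈-26.1294) theta=-66/85 (≈-0.7765)
After 6 (thin lens f=14): x=-2221/85 (≈-26.1294) theta=1297/1190 (≈1.0899)
After 7 (propagate distance d=10 (to screen)): x=-9062/595 (≈-15.2303) theta=1297/1190 (≈1.0899)
|theta_initial|=0.2000 |theta_final|=1297/1190 (≈1.0899) -> increased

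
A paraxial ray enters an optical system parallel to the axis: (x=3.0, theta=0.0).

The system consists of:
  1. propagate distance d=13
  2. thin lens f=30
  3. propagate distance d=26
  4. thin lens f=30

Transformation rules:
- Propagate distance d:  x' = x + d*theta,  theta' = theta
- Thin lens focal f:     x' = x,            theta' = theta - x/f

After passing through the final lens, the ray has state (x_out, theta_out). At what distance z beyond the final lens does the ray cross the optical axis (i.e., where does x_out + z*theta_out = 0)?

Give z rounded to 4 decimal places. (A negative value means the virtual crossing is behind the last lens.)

Initial: x=3.0000 theta=0.0000
After 1 (propagate distance d=13): x=3.0000 theta=0.0000
After 2 (thin lens f=30): x=3.0000 theta=-0.1000
After 3 (propagate distance d=26): x=0.4000 theta=-0.1000
After 4 (thin lens f=30): x=0.4000 theta=-17/150 (≈-0.1133)
z_focus = -x_out/theta_out = -(0.4000)/(-17/150) = 60/17 ≈ 3.5294
Rounded to 4 decimal places: z = 3.5294

Answer: 3.5294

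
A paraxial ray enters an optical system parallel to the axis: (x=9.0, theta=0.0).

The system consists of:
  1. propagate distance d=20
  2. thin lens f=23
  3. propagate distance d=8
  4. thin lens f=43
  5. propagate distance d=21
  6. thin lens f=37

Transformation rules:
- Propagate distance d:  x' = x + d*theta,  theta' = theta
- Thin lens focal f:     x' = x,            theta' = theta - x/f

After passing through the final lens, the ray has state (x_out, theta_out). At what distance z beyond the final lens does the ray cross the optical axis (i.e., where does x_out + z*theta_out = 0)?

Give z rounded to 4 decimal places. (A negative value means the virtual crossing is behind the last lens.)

Initial: x=9.0000 theta=0.0000
After 1 (propagate distance d=20): x=9.0000 theta=0.0000
After 2 (thin lens f=23): x=9.0000 theta=-9/23 (≈-0.3913)
After 3 (propagate distance d=8): x=135/23 (≈5.8696) theta=-9/23 (≈-0.3913)
After 4 (thin lens f=43): x=135/23 (≈5.8696) theta=-522/989 (≈-0.5278)
After 5 (propagate distance d=21): x=-5157/989 (≈-5.2144) theta=-522/989 (≈-0.5278)
After 6 (thin lens f=37): x=-5157/989 (≈-5.2144) theta=-14157/36593 (≈-0.3869)
z_focus = -x_out/theta_out = -(-5157/989)/(-14157/36593) = -21201/1573 ≈ -13.4781
Rounded to 4 decimal places: z = -13.4781

Answer: -13.4781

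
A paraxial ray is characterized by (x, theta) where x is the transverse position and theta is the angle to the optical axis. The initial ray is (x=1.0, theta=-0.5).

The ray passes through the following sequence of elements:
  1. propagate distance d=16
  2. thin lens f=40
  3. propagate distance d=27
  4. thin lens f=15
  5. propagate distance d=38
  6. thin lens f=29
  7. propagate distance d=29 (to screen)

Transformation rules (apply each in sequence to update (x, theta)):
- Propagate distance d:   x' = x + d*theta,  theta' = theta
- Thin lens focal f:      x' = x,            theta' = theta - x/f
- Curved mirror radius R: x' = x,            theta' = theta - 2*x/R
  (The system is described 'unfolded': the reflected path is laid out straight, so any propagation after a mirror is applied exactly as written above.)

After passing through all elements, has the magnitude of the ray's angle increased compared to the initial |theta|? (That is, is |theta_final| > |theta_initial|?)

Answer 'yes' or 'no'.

Initial: x=1.0000 theta=-0.5000
After 1 (propagate distance d=16): x=-7.0000 theta=-0.5000
After 2 (thin lens f=40): x=-7.0000 theta=-0.3250
After 3 (propagate distance d=27): x=-15.7750 theta=-0.3250
After 4 (thin lens f=15): x=-15.7750 theta=109/150 (≈0.7267)
After 5 (propagate distance d=38): x=7103/600 (≈11.8383) theta=109/150 (≈0.7267)
After 6 (thin lens f=29): x=7103/600 (≈11.8383) theta=1847/5800 (≈0.3184)
After 7 (propagate distance d=29 (to screen)): x=3161/150 (≈21.0733) theta=1847/5800 (≈0.3184)
|theta_initial|=0.5000 |theta_final|=1847/5800 (≈0.3184) -> not increased

Answer: no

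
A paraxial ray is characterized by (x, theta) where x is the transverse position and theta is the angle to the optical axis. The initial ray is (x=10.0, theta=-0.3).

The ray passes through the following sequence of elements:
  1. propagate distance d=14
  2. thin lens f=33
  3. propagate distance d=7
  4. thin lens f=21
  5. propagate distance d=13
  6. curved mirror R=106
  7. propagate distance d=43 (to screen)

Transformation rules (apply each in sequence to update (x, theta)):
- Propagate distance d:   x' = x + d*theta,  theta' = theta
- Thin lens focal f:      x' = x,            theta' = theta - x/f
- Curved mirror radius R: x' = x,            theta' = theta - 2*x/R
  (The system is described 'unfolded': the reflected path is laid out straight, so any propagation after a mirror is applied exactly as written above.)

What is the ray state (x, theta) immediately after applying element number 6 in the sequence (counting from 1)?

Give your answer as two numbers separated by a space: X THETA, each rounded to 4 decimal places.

Answer: -5.2440 -0.4944

Derivation:
Initial: x=10.0000 theta=-0.3000
After 1 (propagate distance d=14): x=5.8000 theta=-0.3000
After 2 (thin lens f=33): x=5.8000 theta=-157/330 (≈-0.4758)
After 3 (propagate distance d=7): x=163/66 (≈2.4697) theta=-157/330 (≈-0.4758)
After 4 (thin lens f=21): x=163/66 (≈2.4697) theta=-2056/3465 (≈-0.5934)
After 5 (propagate distance d=13): x=-36341/6930 (≈-5.2440) theta=-2056/3465 (≈-0.5934)
After 6 (curved mirror R=106): x=-36341/6930 (≈-5.2440) theta=-36319/73458 (≈-0.4944)
Rounded to 4 decimal places: x = -5.2440, theta = -0.4944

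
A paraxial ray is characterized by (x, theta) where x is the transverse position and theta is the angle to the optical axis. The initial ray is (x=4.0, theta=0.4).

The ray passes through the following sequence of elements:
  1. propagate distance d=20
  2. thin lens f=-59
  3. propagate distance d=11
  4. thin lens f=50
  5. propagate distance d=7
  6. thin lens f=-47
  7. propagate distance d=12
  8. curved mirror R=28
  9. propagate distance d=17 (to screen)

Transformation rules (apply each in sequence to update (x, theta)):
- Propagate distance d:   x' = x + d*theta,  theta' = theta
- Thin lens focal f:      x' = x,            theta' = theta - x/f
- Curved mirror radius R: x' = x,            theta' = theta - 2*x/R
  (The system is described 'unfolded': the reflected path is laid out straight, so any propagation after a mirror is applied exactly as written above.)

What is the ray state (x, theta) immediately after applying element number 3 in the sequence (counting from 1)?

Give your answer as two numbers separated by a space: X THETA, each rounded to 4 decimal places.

Answer: 18.6373 0.6034

Derivation:
Initial: x=4.0000 theta=0.4000
After 1 (propagate distance d=20): x=12.0000 theta=0.4000
After 2 (thin lens f=-59): x=12.0000 theta=178/295 (≈0.6034)
After 3 (propagate distance d=11): x=5498/295 (≈18.6373) theta=178/295 (≈0.6034)
Rounded to 4 decimal places: x = 18.6373, theta = 0.6034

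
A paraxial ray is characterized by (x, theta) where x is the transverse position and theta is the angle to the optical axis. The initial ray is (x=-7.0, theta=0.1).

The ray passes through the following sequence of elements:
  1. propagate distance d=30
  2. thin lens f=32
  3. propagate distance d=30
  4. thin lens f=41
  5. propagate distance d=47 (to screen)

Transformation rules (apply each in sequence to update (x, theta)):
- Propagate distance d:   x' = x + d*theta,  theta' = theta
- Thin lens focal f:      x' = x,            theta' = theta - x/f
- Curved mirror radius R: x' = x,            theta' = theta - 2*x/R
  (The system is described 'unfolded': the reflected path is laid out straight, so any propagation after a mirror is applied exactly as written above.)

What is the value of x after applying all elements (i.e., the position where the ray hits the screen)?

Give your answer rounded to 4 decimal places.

Answer: 10.1726

Derivation:
Initial: x=-7.0000 theta=0.1000
After 1 (propagate distance d=30): x=-4.0000 theta=0.1000
After 2 (thin lens f=32): x=-4.0000 theta=0.2250
After 3 (propagate distance d=30): x=2.7500 theta=0.2250
After 4 (thin lens f=41): x=2.7500 theta=259/1640 (≈0.1579)
After 5 (propagate distance d=47 (to screen)): x=16683/1640 (≈10.1726) theta=259/1640 (≈0.1579)
Rounded to 4 decimal places: x = 10.1726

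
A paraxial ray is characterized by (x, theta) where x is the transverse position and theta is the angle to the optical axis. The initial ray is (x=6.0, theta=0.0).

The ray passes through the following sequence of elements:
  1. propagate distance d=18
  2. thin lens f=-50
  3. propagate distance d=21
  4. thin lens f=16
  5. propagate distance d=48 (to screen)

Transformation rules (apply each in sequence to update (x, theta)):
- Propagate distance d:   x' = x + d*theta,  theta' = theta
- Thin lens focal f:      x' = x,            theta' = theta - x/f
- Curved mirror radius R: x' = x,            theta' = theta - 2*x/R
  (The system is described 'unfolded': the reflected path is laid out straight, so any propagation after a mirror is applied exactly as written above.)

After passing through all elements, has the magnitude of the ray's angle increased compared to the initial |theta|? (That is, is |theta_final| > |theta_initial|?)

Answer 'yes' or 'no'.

Answer: yes

Derivation:
Initial: x=6.0000 theta=0.0000
After 1 (propagate distance d=18): x=6.0000 theta=0.0000
After 2 (thin lens f=-50): x=6.0000 theta=0.1200
After 3 (propagate distance d=21): x=8.5200 theta=0.1200
After 4 (thin lens f=16): x=8.5200 theta=-0.4125
After 5 (propagate distance d=48 (to screen)): x=-11.2800 theta=-0.4125
|theta_initial|=0.0000 |theta_final|=0.4125 -> increased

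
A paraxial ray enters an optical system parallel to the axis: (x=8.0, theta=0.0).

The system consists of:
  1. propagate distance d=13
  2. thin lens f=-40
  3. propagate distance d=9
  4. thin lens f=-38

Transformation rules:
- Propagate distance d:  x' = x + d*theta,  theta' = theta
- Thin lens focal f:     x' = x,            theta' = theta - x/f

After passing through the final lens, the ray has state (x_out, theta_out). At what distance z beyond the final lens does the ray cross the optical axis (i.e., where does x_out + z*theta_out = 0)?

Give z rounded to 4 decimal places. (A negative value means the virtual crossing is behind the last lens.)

Initial: x=8.0000 theta=0.0000
After 1 (propagate distance d=13): x=8.0000 theta=0.0000
After 2 (thin lens f=-40): x=8.0000 theta=0.2000
After 3 (propagate distance d=9): x=9.8000 theta=0.2000
After 4 (thin lens f=-38): x=9.8000 theta=87/190 (≈0.4579)
z_focus = -x_out/theta_out = -(9.8000)/(87/190) = -1862/87 ≈ -21.4023
Rounded to 4 decimal places: z = -21.4023

Answer: -21.4023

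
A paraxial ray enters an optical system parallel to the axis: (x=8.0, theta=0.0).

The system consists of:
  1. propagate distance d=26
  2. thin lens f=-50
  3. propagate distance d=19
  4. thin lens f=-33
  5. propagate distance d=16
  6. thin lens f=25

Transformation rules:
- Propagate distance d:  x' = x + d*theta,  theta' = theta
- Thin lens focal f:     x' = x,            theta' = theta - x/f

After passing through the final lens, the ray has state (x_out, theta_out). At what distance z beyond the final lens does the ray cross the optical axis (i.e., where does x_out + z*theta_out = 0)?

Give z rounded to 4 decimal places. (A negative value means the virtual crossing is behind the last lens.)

Answer: 71.9095

Derivation:
Initial: x=8.0000 theta=0.0000
After 1 (propagate distance d=26): x=8.0000 theta=0.0000
After 2 (thin lens f=-50): x=8.0000 theta=0.1600
After 3 (propagate distance d=19): x=11.0400 theta=0.1600
After 4 (thin lens f=-33): x=11.0400 theta=136/275 (≈0.4945)
After 5 (propagate distance d=16): x=5212/275 (≈18.9527) theta=136/275 (≈0.4945)
After 6 (thin lens f=25): x=5212/275 (≈18.9527) theta=-1812/6875 (≈-0.2636)
z_focus = -x_out/theta_out = -(5212/275)/(-1812/6875) = 32575/453 ≈ 71.9095
Rounded to 4 decimal places: z = 71.9095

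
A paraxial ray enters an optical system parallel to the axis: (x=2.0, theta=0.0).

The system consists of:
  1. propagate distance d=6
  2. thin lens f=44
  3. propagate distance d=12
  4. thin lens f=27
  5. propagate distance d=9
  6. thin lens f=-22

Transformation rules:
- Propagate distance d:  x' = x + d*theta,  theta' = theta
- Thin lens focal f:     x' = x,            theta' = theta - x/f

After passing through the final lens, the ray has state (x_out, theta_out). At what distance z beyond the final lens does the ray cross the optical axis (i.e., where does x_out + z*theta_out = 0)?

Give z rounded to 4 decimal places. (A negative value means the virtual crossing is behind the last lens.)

Initial: x=2.0000 theta=0.0000
After 1 (propagate distance d=6): x=2.0000 theta=0.0000
After 2 (thin lens f=44): x=2.0000 theta=-1/22 (≈-0.0455)
After 3 (propagate distance d=12): x=16/11 (≈1.4545) theta=-1/22 (≈-0.0455)
After 4 (thin lens f=27): x=16/11 (≈1.4545) theta=-59/594 (≈-0.0993)
After 5 (propagate distance d=9): x=37/66 (≈0.5606) theta=-59/594 (≈-0.0993)
After 6 (thin lens f=-22): x=37/66 (≈0.5606) theta=-965/13068 (≈-0.0738)
z_focus = -x_out/theta_out = -(37/66)/(-965/13068) = 7326/965 ≈ 7.5917
Rounded to 4 decimal places: z = 7.5917

Answer: 7.5917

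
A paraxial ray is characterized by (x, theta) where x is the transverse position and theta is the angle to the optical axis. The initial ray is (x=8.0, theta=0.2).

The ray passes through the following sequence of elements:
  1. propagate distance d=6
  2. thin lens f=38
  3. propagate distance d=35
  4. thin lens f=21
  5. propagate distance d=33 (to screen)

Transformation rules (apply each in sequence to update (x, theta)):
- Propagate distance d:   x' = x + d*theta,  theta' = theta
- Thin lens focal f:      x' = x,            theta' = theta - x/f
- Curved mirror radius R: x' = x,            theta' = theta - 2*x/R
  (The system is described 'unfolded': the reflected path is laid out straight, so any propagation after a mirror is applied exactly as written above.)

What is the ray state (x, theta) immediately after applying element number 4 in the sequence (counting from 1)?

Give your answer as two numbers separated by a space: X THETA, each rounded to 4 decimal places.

Initial: x=8.0000 theta=0.2000
After 1 (propagate distance d=6): x=9.2000 theta=0.2000
After 2 (thin lens f=38): x=9.2000 theta=-4/95 (≈-0.0421)
After 3 (propagate distance d=35): x=734/95 (≈7.7263) theta=-4/95 (≈-0.0421)
After 4 (thin lens f=21): x=734/95 (≈7.7263) theta=-818/1995 (≈-0.4100)
Rounded to 4 decimal places: x = 7.7263, theta = -0.4100

Answer: 7.7263 -0.4100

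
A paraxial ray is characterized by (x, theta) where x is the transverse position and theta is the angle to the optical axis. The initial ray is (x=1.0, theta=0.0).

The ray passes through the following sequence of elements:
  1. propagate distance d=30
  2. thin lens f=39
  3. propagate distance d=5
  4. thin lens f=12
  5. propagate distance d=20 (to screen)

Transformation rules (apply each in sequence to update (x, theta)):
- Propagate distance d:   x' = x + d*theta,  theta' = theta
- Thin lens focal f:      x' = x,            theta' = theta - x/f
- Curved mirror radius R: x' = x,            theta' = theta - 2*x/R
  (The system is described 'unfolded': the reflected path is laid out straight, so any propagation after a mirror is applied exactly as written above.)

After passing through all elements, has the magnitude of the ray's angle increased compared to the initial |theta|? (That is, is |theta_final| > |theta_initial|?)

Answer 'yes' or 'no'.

Answer: yes

Derivation:
Initial: x=1.0000 theta=0.0000
After 1 (propagate distance d=30): x=1.0000 theta=0.0000
After 2 (thin lens f=39): x=1.0000 theta=-1/39 (≈-0.0256)
After 3 (propagate distance d=5): x=34/39 (≈0.8718) theta=-1/39 (≈-0.0256)
After 4 (thin lens f=12): x=34/39 (≈0.8718) theta=-23/234 (≈-0.0983)
After 5 (propagate distance d=20 (to screen)): x=-128/117 (≈-1.0940) theta=-23/234 (≈-0.0983)
|theta_initial|=0.0000 |theta_final|=23/234 (≈0.0983) -> increased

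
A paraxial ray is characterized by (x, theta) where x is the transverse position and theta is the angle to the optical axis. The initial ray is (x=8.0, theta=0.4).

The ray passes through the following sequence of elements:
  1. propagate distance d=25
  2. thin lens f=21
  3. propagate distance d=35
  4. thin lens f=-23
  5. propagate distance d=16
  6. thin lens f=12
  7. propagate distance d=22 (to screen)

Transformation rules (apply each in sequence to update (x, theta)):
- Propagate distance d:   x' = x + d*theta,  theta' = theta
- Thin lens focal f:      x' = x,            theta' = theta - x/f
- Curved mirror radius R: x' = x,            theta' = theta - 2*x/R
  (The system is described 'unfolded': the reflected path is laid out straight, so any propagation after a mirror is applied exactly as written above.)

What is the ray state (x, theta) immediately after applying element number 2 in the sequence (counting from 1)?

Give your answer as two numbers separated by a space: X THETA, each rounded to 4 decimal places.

Answer: 18.0000 -0.4571

Derivation:
Initial: x=8.0000 theta=0.4000
After 1 (propagate distance d=25): x=18.0000 theta=0.4000
After 2 (thin lens f=21): x=18.0000 theta=-16/35 (≈-0.4571)
Rounded to 4 decimal places: x = 18.0000, theta = -0.4571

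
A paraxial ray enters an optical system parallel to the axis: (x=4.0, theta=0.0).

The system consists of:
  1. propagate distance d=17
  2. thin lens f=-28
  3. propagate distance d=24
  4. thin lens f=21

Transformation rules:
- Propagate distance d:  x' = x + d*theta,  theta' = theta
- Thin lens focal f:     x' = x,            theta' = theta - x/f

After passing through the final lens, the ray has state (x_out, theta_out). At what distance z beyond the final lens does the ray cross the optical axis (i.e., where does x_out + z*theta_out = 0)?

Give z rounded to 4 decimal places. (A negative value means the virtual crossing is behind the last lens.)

Initial: x=4.0000 theta=0.0000
After 1 (propagate distance d=17): x=4.0000 theta=0.0000
After 2 (thin lens f=-28): x=4.0000 theta=1/7 (≈0.1429)
After 3 (propagate distance d=24): x=52/7 (≈7.4286) theta=1/7 (≈0.1429)
After 4 (thin lens f=21): x=52/7 (≈7.4286) theta=-31/147 (≈-0.2109)
z_focus = -x_out/theta_out = -(52/7)/(-31/147) = 1092/31 ≈ 35.2258
Rounded to 4 decimal places: z = 35.2258

Answer: 35.2258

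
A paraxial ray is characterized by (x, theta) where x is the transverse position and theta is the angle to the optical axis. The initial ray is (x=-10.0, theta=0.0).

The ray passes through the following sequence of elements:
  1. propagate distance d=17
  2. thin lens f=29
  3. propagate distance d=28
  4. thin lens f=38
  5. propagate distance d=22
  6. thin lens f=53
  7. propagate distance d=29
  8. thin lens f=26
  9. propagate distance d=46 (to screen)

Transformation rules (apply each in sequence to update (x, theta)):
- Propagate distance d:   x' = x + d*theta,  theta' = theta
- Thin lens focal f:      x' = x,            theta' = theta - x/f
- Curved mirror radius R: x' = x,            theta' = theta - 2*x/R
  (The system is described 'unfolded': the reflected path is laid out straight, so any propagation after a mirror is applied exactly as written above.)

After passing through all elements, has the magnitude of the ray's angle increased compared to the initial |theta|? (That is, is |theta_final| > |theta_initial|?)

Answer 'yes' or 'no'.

Initial: x=-10.0000 theta=0.0000
After 1 (propagate distance d=17): x=-10.0000 theta=0.0000
After 2 (thin lens f=29): x=-10.0000 theta=10/29 (≈0.3448)
After 3 (propagate distance d=28): x=-10/29 (≈-0.3448) theta=10/29 (≈0.3448)
After 4 (thin lens f=38): x=-10/29 (≈-0.3448) theta=195/551 (≈0.3539)
After 5 (propagate distance d=22): x=4100/551 (≈7.4410) theta=195/551 (≈0.3539)
After 6 (thin lens f=53): x=4100/551 (≈7.4410) theta=215/1007 (≈0.2135)
After 7 (propagate distance d=29): x=398115/29203 (≈13.6327) theta=215/1007 (≈0.2135)
After 8 (thin lens f=26): x=398115/29203 (≈13.6327) theta=-236005/759278 (≈-0.3108)
After 9 (propagate distance d=46 (to screen)): x=-252620/379639 (≈-0.6654) theta=-236005/759278 (≈-0.3108)
|theta_initial|=0.0000 |theta_final|=236005/759278 (≈0.3108) -> increased

Answer: yes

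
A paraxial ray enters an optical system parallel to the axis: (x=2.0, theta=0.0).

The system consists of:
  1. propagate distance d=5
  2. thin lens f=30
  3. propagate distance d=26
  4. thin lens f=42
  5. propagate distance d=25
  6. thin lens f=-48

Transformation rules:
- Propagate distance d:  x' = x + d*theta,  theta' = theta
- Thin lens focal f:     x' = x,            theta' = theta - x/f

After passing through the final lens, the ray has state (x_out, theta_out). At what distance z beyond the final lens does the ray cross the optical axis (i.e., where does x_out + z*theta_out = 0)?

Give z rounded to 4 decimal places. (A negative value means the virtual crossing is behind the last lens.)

Answer: -14.7762

Derivation:
Initial: x=2.0000 theta=0.0000
After 1 (propagate distance d=5): x=2.0000 theta=0.0000
After 2 (thin lens f=30): x=2.0000 theta=-1/15 (≈-0.0667)
After 3 (propagate distance d=26): x=4/15 (≈0.2667) theta=-1/15 (≈-0.0667)
After 4 (thin lens f=42): x=4/15 (≈0.2667) theta=-23/315 (≈-0.0730)
After 5 (propagate distance d=25): x=-491/315 (≈-1.5587) theta=-23/315 (≈-0.0730)
After 6 (thin lens f=-48): x=-491/315 (≈-1.5587) theta=-319/3024 (≈-0.1055)
z_focus = -x_out/theta_out = -(-491/315)/(-319/3024) = -23568/1595 ≈ -14.7762
Rounded to 4 decimal places: z = -14.7762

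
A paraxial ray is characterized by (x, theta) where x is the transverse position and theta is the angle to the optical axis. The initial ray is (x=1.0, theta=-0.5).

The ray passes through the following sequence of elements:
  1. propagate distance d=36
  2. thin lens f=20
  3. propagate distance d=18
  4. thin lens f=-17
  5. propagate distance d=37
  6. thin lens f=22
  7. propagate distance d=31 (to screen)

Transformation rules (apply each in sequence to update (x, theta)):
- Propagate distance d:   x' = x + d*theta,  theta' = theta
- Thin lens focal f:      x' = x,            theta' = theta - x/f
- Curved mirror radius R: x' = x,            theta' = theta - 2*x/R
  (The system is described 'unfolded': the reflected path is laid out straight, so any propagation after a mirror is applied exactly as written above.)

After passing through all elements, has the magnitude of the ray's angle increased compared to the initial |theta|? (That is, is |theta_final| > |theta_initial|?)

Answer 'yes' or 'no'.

Initial: x=1.0000 theta=-0.5000
After 1 (propagate distance d=36): x=-17.0000 theta=-0.5000
After 2 (thin lens f=20): x=-17.0000 theta=0.3500
After 3 (propagate distance d=18): x=-10.7000 theta=0.3500
After 4 (thin lens f=-17): x=-10.7000 theta=-19/68 (≈-0.2794)
After 5 (propagate distance d=37): x=-7153/340 (≈-21.0382) theta=-19/68 (≈-0.2794)
After 6 (thin lens f=22): x=-7153/340 (≈-21.0382) theta=5063/7480 (≈0.6769)
After 7 (propagate distance d=31 (to screen)): x=-413/7480 (≈-0.0552) theta=5063/7480 (≈0.6769)
|theta_initial|=0.5000 |theta_final|=5063/7480 (≈0.6769) -> increased

Answer: yes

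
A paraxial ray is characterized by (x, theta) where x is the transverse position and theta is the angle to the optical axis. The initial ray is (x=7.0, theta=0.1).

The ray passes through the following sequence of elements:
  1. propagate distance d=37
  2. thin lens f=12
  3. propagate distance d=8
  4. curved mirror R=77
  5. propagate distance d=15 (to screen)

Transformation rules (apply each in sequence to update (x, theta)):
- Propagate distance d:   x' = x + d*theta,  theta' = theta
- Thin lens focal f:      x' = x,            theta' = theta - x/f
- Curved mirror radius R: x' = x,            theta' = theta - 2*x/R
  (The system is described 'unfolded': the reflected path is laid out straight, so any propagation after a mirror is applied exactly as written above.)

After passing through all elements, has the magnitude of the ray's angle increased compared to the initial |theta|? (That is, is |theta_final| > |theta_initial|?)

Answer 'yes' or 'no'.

Answer: yes

Derivation:
Initial: x=7.0000 theta=0.1000
After 1 (propagate distance d=37): x=10.7000 theta=0.1000
After 2 (thin lens f=12): x=10.7000 theta=-19/24 (≈-0.7917)
After 3 (propagate distance d=8): x=131/30 (≈4.3667) theta=-19/24 (≈-0.7917)
After 4 (curved mirror R=77): x=131/30 (≈4.3667) theta=-8363/9240 (≈-0.9051)
After 5 (propagate distance d=15 (to screen)): x=-85097/9240 (≈-9.2096) theta=-8363/9240 (≈-0.9051)
|theta_initial|=0.1000 |theta_final|=8363/9240 (≈0.9051) -> increased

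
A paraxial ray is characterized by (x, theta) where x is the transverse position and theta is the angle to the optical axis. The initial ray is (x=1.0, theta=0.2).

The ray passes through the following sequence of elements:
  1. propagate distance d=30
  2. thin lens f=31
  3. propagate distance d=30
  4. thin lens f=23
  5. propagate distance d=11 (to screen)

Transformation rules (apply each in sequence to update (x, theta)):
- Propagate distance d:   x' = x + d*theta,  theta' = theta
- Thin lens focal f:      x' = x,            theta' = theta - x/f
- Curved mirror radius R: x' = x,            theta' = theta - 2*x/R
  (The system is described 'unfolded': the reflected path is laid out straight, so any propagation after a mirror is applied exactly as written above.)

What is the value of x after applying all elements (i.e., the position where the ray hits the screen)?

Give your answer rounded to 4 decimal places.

Initial: x=1.0000 theta=0.2000
After 1 (propagate distance d=30): x=7.0000 theta=0.2000
After 2 (thin lens f=31): x=7.0000 theta=-4/155 (≈-0.0258)
After 3 (propagate distance d=30): x=193/31 (≈6.2258) theta=-4/155 (≈-0.0258)
After 4 (thin lens f=23): x=193/31 (≈6.2258) theta=-1057/3565 (≈-0.2965)
After 5 (propagate distance d=11 (to screen)): x=10568/3565 (≈2.9644) theta=-1057/3565 (≈-0.2965)
Rounded to 4 decimal places: x = 2.9644

Answer: 2.9644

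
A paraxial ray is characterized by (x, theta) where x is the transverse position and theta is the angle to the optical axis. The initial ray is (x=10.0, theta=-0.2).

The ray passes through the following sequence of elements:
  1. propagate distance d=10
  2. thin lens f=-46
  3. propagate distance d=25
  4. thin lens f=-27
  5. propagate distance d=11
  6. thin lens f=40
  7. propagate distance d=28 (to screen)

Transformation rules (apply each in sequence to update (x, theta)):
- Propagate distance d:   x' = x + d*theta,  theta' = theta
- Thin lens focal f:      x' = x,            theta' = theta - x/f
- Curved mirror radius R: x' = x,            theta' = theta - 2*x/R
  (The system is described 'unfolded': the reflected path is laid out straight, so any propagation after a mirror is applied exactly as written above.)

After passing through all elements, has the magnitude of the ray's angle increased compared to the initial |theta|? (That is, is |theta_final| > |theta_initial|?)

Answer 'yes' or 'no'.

Initial: x=10.0000 theta=-0.2000
After 1 (propagate distance d=10): x=8.0000 theta=-0.2000
After 2 (thin lens f=-46): x=8.0000 theta=-3/115 (≈-0.0261)
After 3 (propagate distance d=25): x=169/23 (≈7.3478) theta=-3/115 (≈-0.0261)
After 4 (thin lens f=-27): x=169/23 (≈7.3478) theta=764/3105 (≈0.2461)
After 5 (propagate distance d=11): x=31219/3105 (≈10.0544) theta=764/3105 (≈0.2461)
After 6 (thin lens f=40): x=31219/3105 (≈10.0544) theta=-659/124200 (≈-0.0053)
After 7 (propagate distance d=28 (to screen)): x=307577/31050 (≈9.9059) theta=-659/124200 (≈-0.0053)
|theta_initial|=0.2000 |theta_final|=659/124200 (≈0.0053) -> not increased

Answer: no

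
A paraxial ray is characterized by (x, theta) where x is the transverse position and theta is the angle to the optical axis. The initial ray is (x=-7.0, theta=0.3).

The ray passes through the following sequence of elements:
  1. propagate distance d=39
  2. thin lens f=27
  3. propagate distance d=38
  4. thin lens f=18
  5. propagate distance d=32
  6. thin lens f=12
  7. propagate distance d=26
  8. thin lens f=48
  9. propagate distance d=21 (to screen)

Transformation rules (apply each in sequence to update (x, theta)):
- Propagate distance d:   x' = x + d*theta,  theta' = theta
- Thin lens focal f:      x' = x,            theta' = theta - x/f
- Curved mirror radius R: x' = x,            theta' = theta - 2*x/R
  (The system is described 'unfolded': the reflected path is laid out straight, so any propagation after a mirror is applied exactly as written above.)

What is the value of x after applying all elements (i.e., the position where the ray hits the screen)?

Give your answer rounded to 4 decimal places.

Initial: x=-7.0000 theta=0.3000
After 1 (propagate distance d=39): x=4.7000 theta=0.3000
After 2 (thin lens f=27): x=4.7000 theta=17/135 (≈0.1259)
After 3 (propagate distance d=38): x=2561/270 (≈9.4852) theta=17/135 (≈0.1259)
After 4 (thin lens f=18): x=2561/270 (≈9.4852) theta=-1949/4860 (≈-0.4010)
After 5 (propagate distance d=32): x=-1627/486 (≈-3.3477) theta=-1949/4860 (≈-0.4010)
After 6 (thin lens f=12): x=-1627/486 (≈-3.3477) theta=-3559/29160 (≈-0.1221)
After 7 (propagate distance d=26): x=-95077/14580 (≈-6.5211) theta=-3559/29160 (≈-0.1221)
After 8 (thin lens f=48): x=-95077/14580 (≈-6.5211) theta=9661/699840 (≈0.0138)
After 9 (propagate distance d=21 (to screen)): x=-96907/15552 (≈-6.2312) theta=9661/699840 (≈0.0138)
Rounded to 4 decimal places: x = -6.2312

Answer: -6.2312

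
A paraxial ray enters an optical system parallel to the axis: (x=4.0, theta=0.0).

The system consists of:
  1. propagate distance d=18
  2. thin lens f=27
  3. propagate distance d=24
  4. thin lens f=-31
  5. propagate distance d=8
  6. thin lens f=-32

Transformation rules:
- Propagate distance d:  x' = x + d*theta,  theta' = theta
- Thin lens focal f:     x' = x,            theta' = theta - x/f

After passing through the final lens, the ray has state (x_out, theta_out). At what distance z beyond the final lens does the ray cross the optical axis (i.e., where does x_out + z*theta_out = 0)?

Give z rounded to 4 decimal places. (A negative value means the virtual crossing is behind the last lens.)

Answer: -4.0818

Derivation:
Initial: x=4.0000 theta=0.0000
After 1 (propagate distance d=18): x=4.0000 theta=0.0000
After 2 (thin lens f=27): x=4.0000 theta=-4/27 (≈-0.1481)
After 3 (propagate distance d=24): x=4/9 (≈0.4444) theta=-4/27 (≈-0.1481)
After 4 (thin lens f=-31): x=4/9 (≈0.4444) theta=-112/837 (≈-0.1338)
After 5 (propagate distance d=8): x=-524/837 (≈-0.6260) theta=-112/837 (≈-0.1338)
After 6 (thin lens f=-32): x=-524/837 (≈-0.6260) theta=-1027/6696 (≈-0.1534)
z_focus = -x_out/theta_out = -(-524/837)/(-1027/6696) = -4192/1027 ≈ -4.0818
Rounded to 4 decimal places: z = -4.0818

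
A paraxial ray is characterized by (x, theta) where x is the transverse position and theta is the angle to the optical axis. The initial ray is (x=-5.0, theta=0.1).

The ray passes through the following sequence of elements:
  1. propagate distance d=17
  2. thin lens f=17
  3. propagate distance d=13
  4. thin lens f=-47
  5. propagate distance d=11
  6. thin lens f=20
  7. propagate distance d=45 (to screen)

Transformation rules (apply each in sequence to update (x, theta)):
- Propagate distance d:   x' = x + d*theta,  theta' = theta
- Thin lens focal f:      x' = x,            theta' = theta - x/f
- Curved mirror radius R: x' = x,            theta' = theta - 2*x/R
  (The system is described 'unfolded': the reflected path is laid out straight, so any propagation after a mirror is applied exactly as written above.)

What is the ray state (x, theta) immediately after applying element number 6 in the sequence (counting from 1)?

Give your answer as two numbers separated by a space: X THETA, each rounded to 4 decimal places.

Answer: 3.8814 0.1112

Derivation:
Initial: x=-5.0000 theta=0.1000
After 1 (propagate distance d=17): x=-3.3000 theta=0.1000
After 2 (thin lens f=17): x=-3.3000 theta=5/17 (≈0.2941)
After 3 (propagate distance d=13): x=89/170 (≈0.5235) theta=5/17 (≈0.2941)
After 4 (thin lens f=-47): x=89/170 (≈0.5235) theta=2439/7990 (≈0.3053)
After 5 (propagate distance d=11): x=15506/3995 (≈3.8814) theta=2439/7990 (≈0.3053)
After 6 (thin lens f=20): x=15506/3995 (≈3.8814) theta=2221/19975 (≈0.1112)
Rounded to 4 decimal places: x = 3.8814, theta = 0.1112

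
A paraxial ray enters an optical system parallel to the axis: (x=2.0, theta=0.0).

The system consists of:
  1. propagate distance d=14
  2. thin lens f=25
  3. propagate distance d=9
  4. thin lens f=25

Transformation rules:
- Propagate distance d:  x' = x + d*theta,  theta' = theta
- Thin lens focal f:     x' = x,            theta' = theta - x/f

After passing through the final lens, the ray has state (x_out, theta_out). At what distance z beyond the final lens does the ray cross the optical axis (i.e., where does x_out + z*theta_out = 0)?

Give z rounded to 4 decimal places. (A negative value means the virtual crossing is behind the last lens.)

Initial: x=2.0000 theta=0.0000
After 1 (propagate distance d=14): x=2.0000 theta=0.0000
After 2 (thin lens f=25): x=2.0000 theta=-0.0800
After 3 (propagate distance d=9): x=1.2800 theta=-0.0800
After 4 (thin lens f=25): x=1.2800 theta=-0.1312
z_focus = -x_out/theta_out = -(1.2800)/(-0.1312) = 400/41 ≈ 9.7561
Rounded to 4 decimal places: z = 9.7561

Answer: 9.7561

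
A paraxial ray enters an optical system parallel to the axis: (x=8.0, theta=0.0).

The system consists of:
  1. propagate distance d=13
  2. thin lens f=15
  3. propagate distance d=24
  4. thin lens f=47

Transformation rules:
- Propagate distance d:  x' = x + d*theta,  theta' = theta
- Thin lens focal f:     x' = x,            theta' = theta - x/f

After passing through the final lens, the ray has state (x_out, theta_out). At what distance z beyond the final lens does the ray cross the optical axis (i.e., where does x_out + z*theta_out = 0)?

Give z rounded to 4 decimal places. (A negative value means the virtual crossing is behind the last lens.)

Answer: -11.1316

Derivation:
Initial: x=8.0000 theta=0.0000
After 1 (propagate distance d=13): x=8.0000 theta=0.0000
After 2 (thin lens f=15): x=8.0000 theta=-8/15 (≈-0.5333)
After 3 (propagate distance d=24): x=-4.8000 theta=-8/15 (≈-0.5333)
After 4 (thin lens f=47): x=-4.8000 theta=-304/705 (≈-0.4312)
z_focus = -x_out/theta_out = -(-4.8000)/(-304/705) = -423/38 ≈ -11.1316
Rounded to 4 decimal places: z = -11.1316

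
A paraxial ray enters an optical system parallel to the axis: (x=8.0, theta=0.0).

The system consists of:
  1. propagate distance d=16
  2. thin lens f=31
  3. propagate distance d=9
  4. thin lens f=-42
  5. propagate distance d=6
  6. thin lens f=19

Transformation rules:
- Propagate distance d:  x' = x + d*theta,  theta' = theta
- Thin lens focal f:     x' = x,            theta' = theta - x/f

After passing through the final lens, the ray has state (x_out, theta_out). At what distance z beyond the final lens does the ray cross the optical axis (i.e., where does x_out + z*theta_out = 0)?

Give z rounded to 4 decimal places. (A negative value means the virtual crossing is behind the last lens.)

Initial: x=8.0000 theta=0.0000
After 1 (propagate distance d=16): x=8.0000 theta=0.0000
After 2 (thin lens f=31): x=8.0000 theta=-8/31 (≈-0.2581)
After 3 (propagate distance d=9): x=176/31 (≈5.6774) theta=-8/31 (≈-0.2581)
After 4 (thin lens f=-42): x=176/31 (≈5.6774) theta=-80/651 (≈-0.1229)
After 5 (propagate distance d=6): x=1072/217 (≈4.9401) theta=-80/651 (≈-0.1229)
After 6 (thin lens f=19): x=1072/217 (≈4.9401) theta=-4736/12369 (≈-0.3829)
z_focus = -x_out/theta_out = -(1072/217)/(-4736/12369) = 3819/296 ≈ 12.9020
Rounded to 4 decimal places: z = 12.9020

Answer: 12.9020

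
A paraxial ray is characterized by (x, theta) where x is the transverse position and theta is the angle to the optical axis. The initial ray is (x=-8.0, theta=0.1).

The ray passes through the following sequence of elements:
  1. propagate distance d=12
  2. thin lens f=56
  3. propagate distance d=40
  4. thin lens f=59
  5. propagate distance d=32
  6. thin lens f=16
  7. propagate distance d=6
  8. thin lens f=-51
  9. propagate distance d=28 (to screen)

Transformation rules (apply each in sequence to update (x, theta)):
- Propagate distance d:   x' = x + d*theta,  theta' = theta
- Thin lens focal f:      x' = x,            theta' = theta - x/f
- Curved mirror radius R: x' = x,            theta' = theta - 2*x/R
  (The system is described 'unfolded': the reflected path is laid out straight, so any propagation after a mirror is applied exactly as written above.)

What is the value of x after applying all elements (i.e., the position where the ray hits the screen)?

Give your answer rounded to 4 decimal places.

Initial: x=-8.0000 theta=0.1000
After 1 (propagate distance d=12): x=-6.8000 theta=0.1000
After 2 (thin lens f=56): x=-6.8000 theta=31/140 (≈0.2214)
After 3 (propagate distance d=40): x=72/35 (≈2.0571) theta=31/140 (≈0.2214)
After 4 (thin lens f=59): x=72/35 (≈2.0571) theta=1541/8260 (≈0.1866)
After 5 (propagate distance d=32): x=2368/295 (≈8.0271) theta=1541/8260 (≈0.1866)
After 6 (thin lens f=16): x=2368/295 (≈8.0271) theta=-2603/8260 (≈-0.3151)
After 7 (propagate distance d=6): x=25343/4130 (≈6.1363) theta=-2603/8260 (≈-0.3151)
After 8 (thin lens f=-51): x=25343/4130 (≈6.1363) theta=-82067/421260 (≈-0.1948)
After 9 (propagate distance d=28 (to screen)): x=28711/42126 (≈0.6816) theta=-82067/421260 (≈-0.1948)
Rounded to 4 decimal places: x = 0.6816

Answer: 0.6816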